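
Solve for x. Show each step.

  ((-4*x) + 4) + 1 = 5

Step 1. [((-4*x) + 4) + 1 = 5] peel the +1: subtract 1 from each side. So sub: (-4*x) + 4 = 4.
Step 2. [(-4*x) + 4 = 4] 4 comes off first (subtract 4), so sub: -4*x = 0.
Step 3. [-4*x = 0] -4 out front; divide by -4, so div: x = 0.

Answer: x ∈ {0}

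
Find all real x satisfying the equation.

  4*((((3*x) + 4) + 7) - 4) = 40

Step 1. [4*((((3*x) + 4) + 7) - 4) = 40] 4·(inner) — divide through by 4, so div: (((3*x) + 4) + 7) - 4 = 10.
Step 2. [(((3*x) + 4) + 7) - 4 = 10] the outer -4 inverts by adding 4 ⇒ sub: ((3*x) + 4) + 7 = 14.
Step 3. [((3*x) + 4) + 7 = 14] 7 comes off first (subtract 7), so sub: (3*x) + 4 = 7.
Step 4. [(3*x) + 4 = 7] the outer +4 inverts by subtracting 4 ⇒ sub: 3*x = 3.
Step 5. [3*x = 3] leading coefficient 3: divide by 3. So div: x = 1.

Answer: x ∈ {1}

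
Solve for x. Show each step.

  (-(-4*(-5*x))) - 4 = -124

Step 1. [(-(-4*(-5*x))) - 4 = -124] add 4: x sits inside (… - 4) ⇒ sub: -(-4*(-5*x)) = -120.
Step 2. [-(-4*(-5*x)) = -120] LHS negated; negate both sides. So neg: -4*(-5*x) = 120.
Step 3. [-4*(-5*x) = 120] LHS = -4·(…); ÷-4 both sides ⇒ div: -5*x = -30.
Step 4. [-5*x = -30] -5 out front; divide by -5 ⇒ div: x = 6.

Answer: x ∈ {6}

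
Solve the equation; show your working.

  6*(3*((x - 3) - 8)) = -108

Step 1. [6*(3*((x - 3) - 8)) = -108] 6·(inner) — divide through by 6. So div: 3*((x - 3) - 8) = -18.
Step 2. [3*((x - 3) - 8) = -18] LHS = 3·(…); ÷3 both sides, so div: (x - 3) - 8 = -6.
Step 3. [(x - 3) - 8 = -6] peel the -8: add 8 from each side, so sub: x - 3 = 2.
Step 4. [x - 3 = 2] add 3: x sits inside (… - 3) ⇒ sub: x = 5.

Answer: x ∈ {5}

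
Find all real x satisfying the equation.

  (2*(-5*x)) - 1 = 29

Step 1. [(2*(-5*x)) - 1 = 29] the outer -1 inverts by adding 1. So sub: 2*(-5*x) = 30.
Step 2. [2*(-5*x) = 30] leading coefficient 2: divide by 2, so div: -5*x = 15.
Step 3. [-5*x = 15] leading coefficient -5: divide by -5 ⇒ div: x = -3.

Answer: x ∈ {-3}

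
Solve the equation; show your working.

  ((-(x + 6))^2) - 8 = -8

Step 1. [((-(x + 6))^2) - 8 = -8] 8 comes off first (add 8) ⇒ sub: (-(x + 6))^2 = 0.
Step 2. [(-(x + 6))^2 = 0] LHS squared, RHS 0 ≥ 0: apply √ (±), so sqrt: -(x + 6) = 0.
Step 3. [-(x + 6) = 0] flip signs both sides. So neg: x + 6 = 0.
Step 4. [x + 6 = 0] subtract 6: x sits inside (… + 6) ⇒ sub: x = -6.

Answer: x ∈ {-6}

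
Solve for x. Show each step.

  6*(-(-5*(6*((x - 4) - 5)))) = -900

Step 1. [6*(-(-5*(6*((x - 4) - 5)))) = -900] 6 out front; divide by 6, so div: -(-5*(6*((x - 4) - 5))) = -150.
Step 2. [-(-5*(6*((x - 4) - 5))) = -150] LHS negated; negate both sides. So neg: -5*(6*((x - 4) - 5)) = 150.
Step 3. [-5*(6*((x - 4) - 5)) = 150] -5·(inner) — divide through by -5 ⇒ div: 6*((x - 4) - 5) = -30.
Step 4. [6*((x - 4) - 5) = -30] LHS = 6·(…); ÷6 both sides, so div: (x - 4) - 5 = -5.
Step 5. [(x - 4) - 5 = -5] add 5: x sits inside (… - 5) ⇒ sub: x - 4 = 0.
Step 6. [x - 4 = 0] add 4: x sits inside (… - 4), so sub: x = 4.

Answer: x ∈ {4}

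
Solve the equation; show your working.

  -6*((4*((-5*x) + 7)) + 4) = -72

Step 1. [-6*((4*((-5*x) + 7)) + 4) = -72] leading coefficient -6: divide by -6 ⇒ div: (4*((-5*x) + 7)) + 4 = 12.
Step 2. [(4*((-5*x) + 7)) + 4 = 12] the outer +4 inverts by subtracting 4. So sub: 4*((-5*x) + 7) = 8.
Step 3. [4*((-5*x) + 7) = 8] 4·(inner) — divide through by 4 ⇒ div: (-5*x) + 7 = 2.
Step 4. [(-5*x) + 7 = 2] subtract 7: x sits inside (… + 7). So sub: -5*x = -5.
Step 5. [-5*x = -5] -5·(inner) — divide through by -5. So div: x = 1.

Answer: x ∈ {1}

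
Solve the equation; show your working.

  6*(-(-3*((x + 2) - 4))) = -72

Step 1. [6*(-(-3*((x + 2) - 4))) = -72] leading coefficient 6: divide by 6. So div: -(-3*((x + 2) - 4)) = -12.
Step 2. [-(-3*((x + 2) - 4)) = -12] leading − — multiply by −1 ⇒ neg: -3*((x + 2) - 4) = 12.
Step 3. [-3*((x + 2) - 4) = 12] -3·(inner) — divide through by -3. So div: (x + 2) - 4 = -4.
Step 4. [(x + 2) - 4 = -4] peel the -4: add 4 from each side, so sub: x + 2 = 0.
Step 5. [x + 2 = 0] 2 comes off first (subtract 2), so sub: x = -2.

Answer: x ∈ {-2}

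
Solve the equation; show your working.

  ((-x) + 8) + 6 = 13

Step 1. [((-x) + 8) + 6 = 13] the outer +6 inverts by subtracting 6, so sub: (-x) + 8 = 7.
Step 2. [(-x) + 8 = 7] subtract 8: x sits inside (… + 8) ⇒ sub: -x = -1.
Step 3. [-x = -1] flip signs both sides, so neg: x = 1.

Answer: x ∈ {1}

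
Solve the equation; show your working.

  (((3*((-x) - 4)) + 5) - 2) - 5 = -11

Step 1. [(((3*((-x) - 4)) + 5) - 2) - 5 = -11] 5 comes off first (add 5). So sub: ((3*((-x) - 4)) + 5) - 2 = -6.
Step 2. [((3*((-x) - 4)) + 5) - 2 = -6] the outer -2 inverts by adding 2 ⇒ sub: (3*((-x) - 4)) + 5 = -4.
Step 3. [(3*((-x) - 4)) + 5 = -4] the outer +5 inverts by subtracting 5, so sub: 3*((-x) - 4) = -9.
Step 4. [3*((-x) - 4) = -9] leading coefficient 3: divide by 3, so div: (-x) - 4 = -3.
Step 5. [(-x) - 4 = -3] -4 is outermost — add 4 both sides, so sub: -x = 1.
Step 6. [-x = 1] flip signs both sides ⇒ neg: x = -1.

Answer: x ∈ {-1}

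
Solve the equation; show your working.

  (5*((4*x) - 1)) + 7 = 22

Step 1. [(5*((4*x) - 1)) + 7 = 22] subtract 7: x sits inside (… + 7), so sub: 5*((4*x) - 1) = 15.
Step 2. [5*((4*x) - 1) = 15] divide by the outer 5. So div: (4*x) - 1 = 3.
Step 3. [(4*x) - 1 = 3] 1 comes off first (add 1). So sub: 4*x = 4.
Step 4. [4*x = 4] divide by the outer 4 ⇒ div: x = 1.

Answer: x ∈ {1}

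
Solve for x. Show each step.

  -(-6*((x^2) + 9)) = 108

Step 1. [-(-6*((x^2) + 9)) = 108] flip signs both sides ⇒ neg: -6*((x^2) + 9) = -108.
Step 2. [-6*((x^2) + 9) = -108] divide by the outer -6, so div: (x^2) + 9 = 18.
Step 3. [(x^2) + 9 = 18] peel the +9: subtract 9 from each side, so sub: x^2 = 9.
Step 4. [x^2 = 9] LHS squared, RHS 9 ≥ 0: apply √ (±), so sqrt: x = 3 or -3.

Answer: x ∈ {-3, 3}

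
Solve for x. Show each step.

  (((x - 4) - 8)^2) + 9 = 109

Step 1. [(((x - 4) - 8)^2) + 9 = 109] subtract 9: x sits inside (… + 9), so sub: ((x - 4) - 8)^2 = 100.
Step 2. [((x - 4) - 8)^2 = 100] √ both sides: 100 ≥ 0 gives two branches. So sqrt: (x - 4) - 8 = 10 or -10.
Step 3. [(x - 4) - 8 = 10 or -10] add 8: x sits inside (… - 8). So sub: x - 4 = 18 or -2.
Step 4. [x - 4 = 18 or -2] add 4: x sits inside (… - 4) ⇒ sub: x = 22 or 2.

Answer: x ∈ {2, 22}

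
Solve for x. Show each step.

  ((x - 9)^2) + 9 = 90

Step 1. [((x - 9)^2) + 9 = 90] peel the +9: subtract 9 from each side, so sub: (x - 9)^2 = 81.
Step 2. [(x - 9)^2 = 81] 81 ≥ 0, LHS is (·)² — take ±√, so sqrt: x - 9 = 9 or -9.
Step 3. [x - 9 = 9 or -9] peel the -9: add 9 from each side, so sub: x = 18 or 0.

Answer: x ∈ {0, 18}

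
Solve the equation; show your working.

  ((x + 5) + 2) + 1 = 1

Step 1. [((x + 5) + 2) + 1 = 1] the outer +1 inverts by subtracting 1. So sub: (x + 5) + 2 = 0.
Step 2. [(x + 5) + 2 = 0] peel the +2: subtract 2 from each side ⇒ sub: x + 5 = -2.
Step 3. [x + 5 = -2] subtract 5: x sits inside (… + 5), so sub: x = -7.

Answer: x ∈ {-7}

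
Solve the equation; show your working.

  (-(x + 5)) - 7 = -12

Step 1. [(-(x + 5)) - 7 = -12] the outer -7 inverts by adding 7. So sub: -(x + 5) = -5.
Step 2. [-(x + 5) = -5] flip signs both sides ⇒ neg: x + 5 = 5.
Step 3. [x + 5 = 5] 5 comes off first (subtract 5) ⇒ sub: x = 0.

Answer: x ∈ {0}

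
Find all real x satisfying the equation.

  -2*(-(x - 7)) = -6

Step 1. [-2*(-(x - 7)) = -6] -2·(inner) — divide through by -2 ⇒ div: -(x - 7) = 3.
Step 2. [-(x - 7) = 3] leading − — multiply by −1, so neg: x - 7 = -3.
Step 3. [x - 7 = -3] peel the -7: add 7 from each side. So sub: x = 4.

Answer: x ∈ {4}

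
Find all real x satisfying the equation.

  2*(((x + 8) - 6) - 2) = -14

Step 1. [2*(((x + 8) - 6) - 2) = -14] divide by the outer 2, so div: ((x + 8) - 6) - 2 = -7.
Step 2. [((x + 8) - 6) - 2 = -7] 2 comes off first (add 2), so sub: (x + 8) - 6 = -5.
Step 3. [(x + 8) - 6 = -5] the outer -6 inverts by adding 6. So sub: x + 8 = 1.
Step 4. [x + 8 = 1] subtract 8: x sits inside (… + 8), so sub: x = -7.

Answer: x ∈ {-7}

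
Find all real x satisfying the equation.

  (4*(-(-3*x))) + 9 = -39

Step 1. [(4*(-(-3*x))) + 9 = -39] +9 is outermost — subtract 9 both sides ⇒ sub: 4*(-(-3*x)) = -48.
Step 2. [4*(-(-3*x)) = -48] 4·(inner) — divide through by 4. So div: -(-3*x) = -12.
Step 3. [-(-3*x) = -12] LHS negated; negate both sides, so neg: -3*x = 12.
Step 4. [-3*x = 12] divide by the outer -3, so div: x = -4.

Answer: x ∈ {-4}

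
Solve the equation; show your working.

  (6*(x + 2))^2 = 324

Step 1. [(6*(x + 2))^2 = 324] √ both sides: 324 ≥ 0 gives two branches. So sqrt: 6*(x + 2) = 18 or -18.
Step 2. [6*(x + 2) = 18 or -18] 6·(inner) — divide through by 6 ⇒ div: x + 2 = 3 or -3.
Step 3. [x + 2 = 3 or -3] the outer +2 inverts by subtracting 2, so sub: x = 1 or -5.

Answer: x ∈ {-5, 1}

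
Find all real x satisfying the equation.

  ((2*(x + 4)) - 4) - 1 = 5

Step 1. [((2*(x + 4)) - 4) - 1 = 5] peel the -1: add 1 from each side ⇒ sub: (2*(x + 4)) - 4 = 6.
Step 2. [(2*(x + 4)) - 4 = 6] 2 | LHS and 2 | 6: pull 2 out ⇒ factor: (x + 4) - 2 = 3.
Step 3. [(x + 4) - 2 = 3] add 2: x sits inside (… - 2), so sub: x + 4 = 5.
Step 4. [x + 4 = 5] the outer +4 inverts by subtracting 4, so sub: x = 1.

Answer: x ∈ {1}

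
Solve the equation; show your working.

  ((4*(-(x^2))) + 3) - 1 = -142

Step 1. [((4*(-(x^2))) + 3) - 1 = -142] add 1: x sits inside (… - 1), so sub: (4*(-(x^2))) + 3 = -141.
Step 2. [(4*(-(x^2))) + 3 = -141] +3 is outermost — subtract 3 both sides, so sub: 4*(-(x^2)) = -144.
Step 3. [4*(-(x^2)) = -144] LHS = 4·(…); ÷4 both sides. So div: -(x^2) = -36.
Step 4. [-(x^2) = -36] flip signs both sides, so neg: x^2 = 36.
Step 5. [x^2 = 36] 36 ≥ 0, LHS is (·)² — take ±√. So sqrt: x = 6 or -6.

Answer: x ∈ {-6, 6}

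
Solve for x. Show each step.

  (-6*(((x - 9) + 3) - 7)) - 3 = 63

Step 1. [(-6*(((x - 9) + 3) - 7)) - 3 = 63] -3 is outermost — add 3 both sides, so sub: -6*(((x - 9) + 3) - 7) = 66.
Step 2. [-6*(((x - 9) + 3) - 7) = 66] LHS = -6·(…); ÷-6 both sides, so div: ((x - 9) + 3) - 7 = -11.
Step 3. [((x - 9) + 3) - 7 = -11] peel the -7: add 7 from each side ⇒ sub: (x - 9) + 3 = -4.
Step 4. [(x - 9) + 3 = -4] peel the +3: subtract 3 from each side, so sub: x - 9 = -7.
Step 5. [x - 9 = -7] the outer -9 inverts by adding 9 ⇒ sub: x = 2.

Answer: x ∈ {2}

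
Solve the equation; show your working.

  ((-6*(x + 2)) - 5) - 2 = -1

Step 1. [((-6*(x + 2)) - 5) - 2 = -1] add 2: x sits inside (… - 2), so sub: (-6*(x + 2)) - 5 = 1.
Step 2. [(-6*(x + 2)) - 5 = 1] the outer -5 inverts by adding 5. So sub: -6*(x + 2) = 6.
Step 3. [-6*(x + 2) = 6] -6·(inner) — divide through by -6, so div: x + 2 = -1.
Step 4. [x + 2 = -1] +2 is outermost — subtract 2 both sides, so sub: x = -3.

Answer: x ∈ {-3}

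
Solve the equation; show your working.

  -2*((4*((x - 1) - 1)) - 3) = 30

Step 1. [-2*((4*((x - 1) - 1)) - 3) = 30] LHS = -2·(…); ÷-2 both sides ⇒ div: (4*((x - 1) - 1)) - 3 = -15.
Step 2. [(4*((x - 1) - 1)) - 3 = -15] peel the -3: add 3 from each side. So sub: 4*((x - 1) - 1) = -12.
Step 3. [4*((x - 1) - 1) = -12] 4·(inner) — divide through by 4. So div: (x - 1) - 1 = -3.
Step 4. [(x - 1) - 1 = -3] peel the -1: add 1 from each side. So sub: x - 1 = -2.
Step 5. [x - 1 = -2] peel the -1: add 1 from each side, so sub: x = -1.

Answer: x ∈ {-1}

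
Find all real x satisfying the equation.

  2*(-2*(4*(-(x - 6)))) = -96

Step 1. [2*(-2*(4*(-(x - 6)))) = -96] divide by the outer 2 ⇒ div: -2*(4*(-(x - 6))) = -48.
Step 2. [-2*(4*(-(x - 6))) = -48] -2 out front; divide by -2. So div: 4*(-(x - 6)) = 24.
Step 3. [4*(-(x - 6)) = 24] divide by the outer 4, so div: -(x - 6) = 6.
Step 4. [-(x - 6) = 6] LHS negated; negate both sides, so neg: x - 6 = -6.
Step 5. [x - 6 = -6] peel the -6: add 6 from each side. So sub: x = 0.

Answer: x ∈ {0}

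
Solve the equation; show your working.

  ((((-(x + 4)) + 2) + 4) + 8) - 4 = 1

Step 1. [((((-(x + 4)) + 2) + 4) + 8) - 4 = 1] 4 comes off first (add 4). So sub: (((-(x + 4)) + 2) + 4) + 8 = 5.
Step 2. [(((-(x + 4)) + 2) + 4) + 8 = 5] 8 comes off first (subtract 8). So sub: ((-(x + 4)) + 2) + 4 = -3.
Step 3. [((-(x + 4)) + 2) + 4 = -3] subtract 4: x sits inside (… + 4), so sub: (-(x + 4)) + 2 = -7.
Step 4. [(-(x + 4)) + 2 = -7] peel the +2: subtract 2 from each side, so sub: -(x + 4) = -9.
Step 5. [-(x + 4) = -9] flip signs both sides. So neg: x + 4 = 9.
Step 6. [x + 4 = 9] the outer +4 inverts by subtracting 4 ⇒ sub: x = 5.

Answer: x ∈ {5}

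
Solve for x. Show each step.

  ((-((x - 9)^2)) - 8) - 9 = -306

Step 1. [((-((x - 9)^2)) - 8) - 9 = -306] -9 is outermost — add 9 both sides. So sub: (-((x - 9)^2)) - 8 = -297.
Step 2. [(-((x - 9)^2)) - 8 = -297] 8 comes off first (add 8) ⇒ sub: -((x - 9)^2) = -289.
Step 3. [-((x - 9)^2) = -289] flip signs both sides, so neg: (x - 9)^2 = 289.
Step 4. [(x - 9)^2 = 289] √ both sides: 289 ≥ 0 gives two branches. So sqrt: x - 9 = 17 or -17.
Step 5. [x - 9 = 17 or -17] add 9: x sits inside (… - 9) ⇒ sub: x = 26 or -8.

Answer: x ∈ {-8, 26}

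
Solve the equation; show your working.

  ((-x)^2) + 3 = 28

Step 1. [((-x)^2) + 3 = 28] +3 is outermost — subtract 3 both sides ⇒ sub: (-x)^2 = 25.
Step 2. [(-x)^2 = 25] 25 ≥ 0, LHS is (·)² — take ±√ ⇒ sqrt: -x = 5 or -5.
Step 3. [-x = 5 or -5] leading − — multiply by −1, so neg: x = -5 or 5.

Answer: x ∈ {-5, 5}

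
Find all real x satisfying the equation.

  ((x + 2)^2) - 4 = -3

Step 1. [((x + 2)^2) - 4 = -3] the outer -4 inverts by adding 4. So sub: (x + 2)^2 = 1.
Step 2. [(x + 2)^2 = 1] LHS squared, RHS 1 ≥ 0: apply √ (±) ⇒ sqrt: x + 2 = 1 or -1.
Step 3. [x + 2 = 1 or -1] subtract 2: x sits inside (… + 2), so sub: x = -1 or -3.

Answer: x ∈ {-3, -1}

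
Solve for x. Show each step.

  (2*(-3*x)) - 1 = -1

Step 1. [(2*(-3*x)) - 1 = -1] -1 is outermost — add 1 both sides, so sub: 2*(-3*x) = 0.
Step 2. [2*(-3*x) = 0] LHS = 2·(…); ÷2 both sides. So div: -3*x = 0.
Step 3. [-3*x = 0] divide by the outer -3. So div: x = 0.

Answer: x ∈ {0}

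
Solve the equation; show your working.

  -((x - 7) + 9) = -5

Step 1. [-((x - 7) + 9) = -5] leading − — multiply by −1, so neg: (x - 7) + 9 = 5.
Step 2. [(x - 7) + 9 = 5] +9 is outermost — subtract 9 both sides. So sub: x - 7 = -4.
Step 3. [x - 7 = -4] -7 is outermost — add 7 both sides. So sub: x = 3.

Answer: x ∈ {3}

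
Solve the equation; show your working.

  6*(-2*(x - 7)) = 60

Step 1. [6*(-2*(x - 7)) = 60] 6·(inner) — divide through by 6, so div: -2*(x - 7) = 10.
Step 2. [-2*(x - 7) = 10] -2·(inner) — divide through by -2. So div: x - 7 = -5.
Step 3. [x - 7 = -5] add 7: x sits inside (… - 7) ⇒ sub: x = 2.

Answer: x ∈ {2}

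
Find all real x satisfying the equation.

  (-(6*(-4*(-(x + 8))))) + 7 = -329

Step 1. [(-(6*(-4*(-(x + 8))))) + 7 = -329] subtract 7: x sits inside (… + 7) ⇒ sub: -(6*(-4*(-(x + 8)))) = -336.
Step 2. [-(6*(-4*(-(x + 8)))) = -336] leading − — multiply by −1, so neg: 6*(-4*(-(x + 8))) = 336.
Step 3. [6*(-4*(-(x + 8))) = 336] leading coefficient 6: divide by 6, so div: -4*(-(x + 8)) = 56.
Step 4. [-4*(-(x + 8)) = 56] leading coefficient -4: divide by -4, so div: -(x + 8) = -14.
Step 5. [-(x + 8) = -14] leading − — multiply by −1, so neg: x + 8 = 14.
Step 6. [x + 8 = 14] subtract 8: x sits inside (… + 8). So sub: x = 6.

Answer: x ∈ {6}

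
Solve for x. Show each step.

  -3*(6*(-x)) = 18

Step 1. [-3*(6*(-x)) = 18] leading coefficient -3: divide by -3 ⇒ div: 6*(-x) = -6.
Step 2. [6*(-x) = -6] divide by the outer 6, so div: -x = -1.
Step 3. [-x = -1] flip signs both sides. So neg: x = 1.

Answer: x ∈ {1}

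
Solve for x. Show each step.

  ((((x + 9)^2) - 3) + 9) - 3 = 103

Step 1. [((((x + 9)^2) - 3) + 9) - 3 = 103] peel the -3: add 3 from each side, so sub: (((x + 9)^2) - 3) + 9 = 106.
Step 2. [(((x + 9)^2) - 3) + 9 = 106] 9 comes off first (subtract 9) ⇒ sub: ((x + 9)^2) - 3 = 97.
Step 3. [((x + 9)^2) - 3 = 97] the outer -3 inverts by adding 3 ⇒ sub: (x + 9)^2 = 100.
Step 4. [(x + 9)^2 = 100] LHS squared, RHS 100 ≥ 0: apply √ (±), so sqrt: x + 9 = 10 or -10.
Step 5. [x + 9 = 10 or -10] +9 is outermost — subtract 9 both sides, so sub: x = 1 or -19.

Answer: x ∈ {-19, 1}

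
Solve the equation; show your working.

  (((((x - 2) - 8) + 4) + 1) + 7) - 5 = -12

Step 1. [(((((x - 2) - 8) + 4) + 1) + 7) - 5 = -12] the outer -5 inverts by adding 5. So sub: ((((x - 2) - 8) + 4) + 1) + 7 = -7.
Step 2. [((((x - 2) - 8) + 4) + 1) + 7 = -7] subtract 7: x sits inside (… + 7) ⇒ sub: (((x - 2) - 8) + 4) + 1 = -14.
Step 3. [(((x - 2) - 8) + 4) + 1 = -14] 1 comes off first (subtract 1), so sub: ((x - 2) - 8) + 4 = -15.
Step 4. [((x - 2) - 8) + 4 = -15] +4 is outermost — subtract 4 both sides. So sub: (x - 2) - 8 = -19.
Step 5. [(x - 2) - 8 = -19] the outer -8 inverts by adding 8. So sub: x - 2 = -11.
Step 6. [x - 2 = -11] the outer -2 inverts by adding 2. So sub: x = -9.

Answer: x ∈ {-9}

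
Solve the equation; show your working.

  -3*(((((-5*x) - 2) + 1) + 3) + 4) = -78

Step 1. [-3*(((((-5*x) - 2) + 1) + 3) + 4) = -78] leading coefficient -3: divide by -3 ⇒ div: ((((-5*x) - 2) + 1) + 3) + 4 = 26.
Step 2. [((((-5*x) - 2) + 1) + 3) + 4 = 26] peel the +4: subtract 4 from each side. So sub: (((-5*x) - 2) + 1) + 3 = 22.
Step 3. [(((-5*x) - 2) + 1) + 3 = 22] peel the +3: subtract 3 from each side, so sub: ((-5*x) - 2) + 1 = 19.
Step 4. [((-5*x) - 2) + 1 = 19] subtract 1: x sits inside (… + 1). So sub: (-5*x) - 2 = 18.
Step 5. [(-5*x) - 2 = 18] the outer -2 inverts by adding 2. So sub: -5*x = 20.
Step 6. [-5*x = 20] divide by the outer -5. So div: x = -4.

Answer: x ∈ {-4}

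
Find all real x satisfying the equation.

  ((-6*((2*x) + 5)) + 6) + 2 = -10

Step 1. [((-6*((2*x) + 5)) + 6) + 2 = -10] subtract 2: x sits inside (… + 2) ⇒ sub: (-6*((2*x) + 5)) + 6 = -12.
Step 2. [(-6*((2*x) + 5)) + 6 = -12] subtract 6: x sits inside (… + 6) ⇒ sub: -6*((2*x) + 5) = -18.
Step 3. [-6*((2*x) + 5) = -18] leading coefficient -6: divide by -6. So div: (2*x) + 5 = 3.
Step 4. [(2*x) + 5 = 3] peel the +5: subtract 5 from each side ⇒ sub: 2*x = -2.
Step 5. [2*x = -2] LHS = 2·(…); ÷2 both sides. So div: x = -1.

Answer: x ∈ {-1}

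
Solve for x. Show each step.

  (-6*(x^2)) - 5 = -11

Step 1. [(-6*(x^2)) - 5 = -11] add 5: x sits inside (… - 5) ⇒ sub: -6*(x^2) = -6.
Step 2. [-6*(x^2) = -6] -6·(inner) — divide through by -6. So div: x^2 = 1.
Step 3. [x^2 = 1] √ both sides: 1 ≥ 0 gives two branches ⇒ sqrt: x = 1 or -1.

Answer: x ∈ {-1, 1}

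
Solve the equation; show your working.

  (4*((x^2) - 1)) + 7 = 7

Step 1. [(4*((x^2) - 1)) + 7 = 7] +7 is outermost — subtract 7 both sides ⇒ sub: 4*((x^2) - 1) = 0.
Step 2. [4*((x^2) - 1) = 0] 4·(inner) — divide through by 4 ⇒ div: (x^2) - 1 = 0.
Step 3. [(x^2) - 1 = 0] 1 comes off first (add 1). So sub: x^2 = 1.
Step 4. [x^2 = 1] √ both sides: 1 ≥ 0 gives two branches. So sqrt: x = 1 or -1.

Answer: x ∈ {-1, 1}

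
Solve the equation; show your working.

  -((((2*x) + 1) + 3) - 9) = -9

Step 1. [-((((2*x) + 1) + 3) - 9) = -9] leading − — multiply by −1, so neg: (((2*x) + 1) + 3) - 9 = 9.
Step 2. [(((2*x) + 1) + 3) - 9 = 9] 9 comes off first (add 9), so sub: ((2*x) + 1) + 3 = 18.
Step 3. [((2*x) + 1) + 3 = 18] +3 is outermost — subtract 3 both sides, so sub: (2*x) + 1 = 15.
Step 4. [(2*x) + 1 = 15] subtract 1: x sits inside (… + 1). So sub: 2*x = 14.
Step 5. [2*x = 14] LHS = 2·(…); ÷2 both sides ⇒ div: x = 7.

Answer: x ∈ {7}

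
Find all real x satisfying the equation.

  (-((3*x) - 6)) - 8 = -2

Step 1. [(-((3*x) - 6)) - 8 = -2] the outer -8 inverts by adding 8 ⇒ sub: -((3*x) - 6) = 6.
Step 2. [-((3*x) - 6) = 6] LHS negated; negate both sides, so neg: (3*x) - 6 = -6.
Step 3. [(3*x) - 6 = -6] 3 | LHS and 3 | -6: pull 3 out, so factor: x - 2 = -2.
Step 4. [x - 2 = -2] peel the -2: add 2 from each side ⇒ sub: x = 0.

Answer: x ∈ {0}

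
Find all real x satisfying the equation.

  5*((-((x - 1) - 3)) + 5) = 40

Step 1. [5*((-((x - 1) - 3)) + 5) = 40] 5·(inner) — divide through by 5. So div: (-((x - 1) - 3)) + 5 = 8.
Step 2. [(-((x - 1) - 3)) + 5 = 8] peel the +5: subtract 5 from each side ⇒ sub: -((x - 1) - 3) = 3.
Step 3. [-((x - 1) - 3) = 3] leading − — multiply by −1. So neg: (x - 1) - 3 = -3.
Step 4. [(x - 1) - 3 = -3] 3 comes off first (add 3) ⇒ sub: x - 1 = 0.
Step 5. [x - 1 = 0] the outer -1 inverts by adding 1 ⇒ sub: x = 1.

Answer: x ∈ {1}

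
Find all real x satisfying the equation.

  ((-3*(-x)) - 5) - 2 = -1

Step 1. [((-3*(-x)) - 5) - 2 = -1] the outer -2 inverts by adding 2. So sub: (-3*(-x)) - 5 = 1.
Step 2. [(-3*(-x)) - 5 = 1] 5 comes off first (add 5). So sub: -3*(-x) = 6.
Step 3. [-3*(-x) = 6] -3 out front; divide by -3. So div: -x = -2.
Step 4. [-x = -2] flip signs both sides. So neg: x = 2.

Answer: x ∈ {2}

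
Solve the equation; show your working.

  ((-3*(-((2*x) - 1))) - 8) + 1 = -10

Step 1. [((-3*(-((2*x) - 1))) - 8) + 1 = -10] subtract 1: x sits inside (… + 1). So sub: (-3*(-((2*x) - 1))) - 8 = -11.
Step 2. [(-3*(-((2*x) - 1))) - 8 = -11] peel the -8: add 8 from each side ⇒ sub: -3*(-((2*x) - 1)) = -3.
Step 3. [-3*(-((2*x) - 1)) = -3] divide by the outer -3, so div: -((2*x) - 1) = 1.
Step 4. [-((2*x) - 1) = 1] flip signs both sides, so neg: (2*x) - 1 = -1.
Step 5. [(2*x) - 1 = -1] -1 is outermost — add 1 both sides, so sub: 2*x = 0.
Step 6. [2*x = 0] LHS = 2·(…); ÷2 both sides ⇒ div: x = 0.

Answer: x ∈ {0}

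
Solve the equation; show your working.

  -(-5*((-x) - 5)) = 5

Step 1. [-(-5*((-x) - 5)) = 5] LHS negated; negate both sides, so neg: -5*((-x) - 5) = -5.
Step 2. [-5*((-x) - 5) = -5] leading coefficient -5: divide by -5, so div: (-x) - 5 = 1.
Step 3. [(-x) - 5 = 1] the outer -5 inverts by adding 5, so sub: -x = 6.
Step 4. [-x = 6] LHS negated; negate both sides. So neg: x = -6.

Answer: x ∈ {-6}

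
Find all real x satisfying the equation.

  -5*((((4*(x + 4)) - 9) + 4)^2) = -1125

Step 1. [-5*((((4*(x + 4)) - 9) + 4)^2) = -1125] -5·(inner) — divide through by -5, so div: (((4*(x + 4)) - 9) + 4)^2 = 225.
Step 2. [(((4*(x + 4)) - 9) + 4)^2 = 225] √ both sides: 225 ≥ 0 gives two branches. So sqrt: ((4*(x + 4)) - 9) + 4 = 15 or -15.
Step 3. [((4*(x + 4)) - 9) + 4 = 15 or -15] +4 is outermost — subtract 4 both sides ⇒ sub: (4*(x + 4)) - 9 = 11 or -19.
Step 4. [(4*(x + 4)) - 9 = 11 or -19] add 9: x sits inside (… - 9). So sub: 4*(x + 4) = 20 or -10.
Step 5. [4*(x + 4) = 20 or -10] 4 out front; divide by 4, so div: x + 4 = 5 or -5/2.
Step 6. [x + 4 = 5 or -5/2] subtract 4: x sits inside (… + 4), so sub: x = 1 or -13/2.

Answer: x ∈ {-13/2, 1}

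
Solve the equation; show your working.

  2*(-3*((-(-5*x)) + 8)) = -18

Step 1. [2*(-3*((-(-5*x)) + 8)) = -18] LHS = 2·(…); ÷2 both sides. So div: -3*((-(-5*x)) + 8) = -9.
Step 2. [-3*((-(-5*x)) + 8) = -9] divide by the outer -3 ⇒ div: (-(-5*x)) + 8 = 3.
Step 3. [(-(-5*x)) + 8 = 3] +8 is outermost — subtract 8 both sides ⇒ sub: -(-5*x) = -5.
Step 4. [-(-5*x) = -5] leading − — multiply by −1, so neg: -5*x = 5.
Step 5. [-5*x = 5] -5·(inner) — divide through by -5. So div: x = -1.

Answer: x ∈ {-1}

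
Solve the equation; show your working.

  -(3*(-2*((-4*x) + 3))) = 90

Step 1. [-(3*(-2*((-4*x) + 3))) = 90] leading − — multiply by −1 ⇒ neg: 3*(-2*((-4*x) + 3)) = -90.
Step 2. [3*(-2*((-4*x) + 3)) = -90] 3·(inner) — divide through by 3. So div: -2*((-4*x) + 3) = -30.
Step 3. [-2*((-4*x) + 3) = -30] -2·(inner) — divide through by -2, so div: (-4*x) + 3 = 15.
Step 4. [(-4*x) + 3 = 15] subtract 3: x sits inside (… + 3) ⇒ sub: -4*x = 12.
Step 5. [-4*x = 12] -4 out front; divide by -4, so div: x = -3.

Answer: x ∈ {-3}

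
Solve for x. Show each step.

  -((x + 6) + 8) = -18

Step 1. [-((x + 6) + 8) = -18] LHS negated; negate both sides ⇒ neg: (x + 6) + 8 = 18.
Step 2. [(x + 6) + 8 = 18] the outer +8 inverts by subtracting 8. So sub: x + 6 = 10.
Step 3. [x + 6 = 10] 6 comes off first (subtract 6). So sub: x = 4.

Answer: x ∈ {4}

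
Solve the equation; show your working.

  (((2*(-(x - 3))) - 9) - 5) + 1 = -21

Step 1. [(((2*(-(x - 3))) - 9) - 5) + 1 = -21] the outer +1 inverts by subtracting 1 ⇒ sub: ((2*(-(x - 3))) - 9) - 5 = -22.
Step 2. [((2*(-(x - 3))) - 9) - 5 = -22] peel the -5: add 5 from each side. So sub: (2*(-(x - 3))) - 9 = -17.
Step 3. [(2*(-(x - 3))) - 9 = -17] 9 comes off first (add 9). So sub: 2*(-(x - 3)) = -8.
Step 4. [2*(-(x - 3)) = -8] 2 out front; divide by 2, so div: -(x - 3) = -4.
Step 5. [-(x - 3) = -4] LHS negated; negate both sides ⇒ neg: x - 3 = 4.
Step 6. [x - 3 = 4] peel the -3: add 3 from each side. So sub: x = 7.

Answer: x ∈ {7}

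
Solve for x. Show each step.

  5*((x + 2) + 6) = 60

Step 1. [5*((x + 2) + 6) = 60] divide by the outer 5. So div: (x + 2) + 6 = 12.
Step 2. [(x + 2) + 6 = 12] subtract 6: x sits inside (… + 6) ⇒ sub: x + 2 = 6.
Step 3. [x + 2 = 6] 2 comes off first (subtract 2). So sub: x = 4.

Answer: x ∈ {4}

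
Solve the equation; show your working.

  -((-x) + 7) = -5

Step 1. [-((-x) + 7) = -5] leading − — multiply by −1. So neg: (-x) + 7 = 5.
Step 2. [(-x) + 7 = 5] +7 is outermost — subtract 7 both sides, so sub: -x = -2.
Step 3. [-x = -2] flip signs both sides ⇒ neg: x = 2.

Answer: x ∈ {2}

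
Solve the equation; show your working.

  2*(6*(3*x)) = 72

Step 1. [2*(6*(3*x)) = 72] leading coefficient 2: divide by 2 ⇒ div: 6*(3*x) = 36.
Step 2. [6*(3*x) = 36] divide by the outer 6 ⇒ div: 3*x = 6.
Step 3. [3*x = 6] 3 out front; divide by 3, so div: x = 2.

Answer: x ∈ {2}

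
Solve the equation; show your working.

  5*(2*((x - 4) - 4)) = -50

Step 1. [5*(2*((x - 4) - 4)) = -50] divide by the outer 5, so div: 2*((x - 4) - 4) = -10.
Step 2. [2*((x - 4) - 4) = -10] divide by the outer 2 ⇒ div: (x - 4) - 4 = -5.
Step 3. [(x - 4) - 4 = -5] add 4: x sits inside (… - 4). So sub: x - 4 = -1.
Step 4. [x - 4 = -1] peel the -4: add 4 from each side. So sub: x = 3.

Answer: x ∈ {3}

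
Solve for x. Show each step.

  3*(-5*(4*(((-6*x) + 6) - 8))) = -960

Step 1. [3*(-5*(4*(((-6*x) + 6) - 8))) = -960] LHS = 3·(…); ÷3 both sides, so div: -5*(4*(((-6*x) + 6) - 8)) = -320.
Step 2. [-5*(4*(((-6*x) + 6) - 8)) = -320] leading coefficient -5: divide by -5, so div: 4*(((-6*x) + 6) - 8) = 64.
Step 3. [4*(((-6*x) + 6) - 8) = 64] 4 out front; divide by 4 ⇒ div: ((-6*x) + 6) - 8 = 16.
Step 4. [((-6*x) + 6) - 8 = 16] the outer -8 inverts by adding 8. So sub: (-6*x) + 6 = 24.
Step 5. [(-6*x) + 6 = 24] peel the +6: subtract 6 from each side ⇒ sub: -6*x = 18.
Step 6. [-6*x = 18] leading coefficient -6: divide by -6, so div: x = -3.

Answer: x ∈ {-3}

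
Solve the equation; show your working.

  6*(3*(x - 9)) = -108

Step 1. [6*(3*(x - 9)) = -108] divide by the outer 6, so div: 3*(x - 9) = -18.
Step 2. [3*(x - 9) = -18] 3·(inner) — divide through by 3 ⇒ div: x - 9 = -6.
Step 3. [x - 9 = -6] add 9: x sits inside (… - 9), so sub: x = 3.

Answer: x ∈ {3}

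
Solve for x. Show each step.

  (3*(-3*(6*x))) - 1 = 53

Step 1. [(3*(-3*(6*x))) - 1 = 53] add 1: x sits inside (… - 1) ⇒ sub: 3*(-3*(6*x)) = 54.
Step 2. [3*(-3*(6*x)) = 54] 3 out front; divide by 3. So div: -3*(6*x) = 18.
Step 3. [-3*(6*x) = 18] -3·(inner) — divide through by -3. So div: 6*x = -6.
Step 4. [6*x = -6] 6 out front; divide by 6, so div: x = -1.

Answer: x ∈ {-1}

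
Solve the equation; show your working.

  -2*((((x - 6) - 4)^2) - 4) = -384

Step 1. [-2*((((x - 6) - 4)^2) - 4) = -384] -2·(inner) — divide through by -2 ⇒ div: (((x - 6) - 4)^2) - 4 = 192.
Step 2. [(((x - 6) - 4)^2) - 4 = 192] add 4: x sits inside (… - 4) ⇒ sub: ((x - 6) - 4)^2 = 196.
Step 3. [((x - 6) - 4)^2 = 196] √ both sides: 196 ≥ 0 gives two branches ⇒ sqrt: (x - 6) - 4 = 14 or -14.
Step 4. [(x - 6) - 4 = 14 or -14] 4 comes off first (add 4), so sub: x - 6 = 18 or -10.
Step 5. [x - 6 = 18 or -10] add 6: x sits inside (… - 6) ⇒ sub: x = 24 or -4.

Answer: x ∈ {-4, 24}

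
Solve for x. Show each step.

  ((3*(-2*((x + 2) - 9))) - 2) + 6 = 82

Step 1. [((3*(-2*((x + 2) - 9))) - 2) + 6 = 82] subtract 6: x sits inside (… + 6). So sub: (3*(-2*((x + 2) - 9))) - 2 = 76.
Step 2. [(3*(-2*((x + 2) - 9))) - 2 = 76] -2 is outermost — add 2 both sides ⇒ sub: 3*(-2*((x + 2) - 9)) = 78.
Step 3. [3*(-2*((x + 2) - 9)) = 78] 3·(inner) — divide through by 3, so div: -2*((x + 2) - 9) = 26.
Step 4. [-2*((x + 2) - 9) = 26] divide by the outer -2 ⇒ div: (x + 2) - 9 = -13.
Step 5. [(x + 2) - 9 = -13] 9 comes off first (add 9). So sub: x + 2 = -4.
Step 6. [x + 2 = -4] the outer +2 inverts by subtracting 2, so sub: x = -6.

Answer: x ∈ {-6}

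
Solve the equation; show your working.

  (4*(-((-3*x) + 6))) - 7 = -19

Step 1. [(4*(-((-3*x) + 6))) - 7 = -19] -7 is outermost — add 7 both sides. So sub: 4*(-((-3*x) + 6)) = -12.
Step 2. [4*(-((-3*x) + 6)) = -12] LHS = 4·(…); ÷4 both sides. So div: -((-3*x) + 6) = -3.
Step 3. [-((-3*x) + 6) = -3] leading − — multiply by −1, so neg: (-3*x) + 6 = 3.
Step 4. [(-3*x) + 6 = 3] -3 divides every term; factor it out ⇒ factor: x - 2 = -1.
Step 5. [x - 2 = -1] the outer -2 inverts by adding 2 ⇒ sub: x = 1.

Answer: x ∈ {1}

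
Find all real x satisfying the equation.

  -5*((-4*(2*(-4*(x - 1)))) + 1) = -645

Step 1. [-5*((-4*(2*(-4*(x - 1)))) + 1) = -645] -5·(inner) — divide through by -5 ⇒ div: (-4*(2*(-4*(x - 1)))) + 1 = 129.
Step 2. [(-4*(2*(-4*(x - 1)))) + 1 = 129] +1 is outermost — subtract 1 both sides ⇒ sub: -4*(2*(-4*(x - 1))) = 128.
Step 3. [-4*(2*(-4*(x - 1))) = 128] divide by the outer -4. So div: 2*(-4*(x - 1)) = -32.
Step 4. [2*(-4*(x - 1)) = -32] 2·(inner) — divide through by 2 ⇒ div: -4*(x - 1) = -16.
Step 5. [-4*(x - 1) = -16] -4·(inner) — divide through by -4, so div: x - 1 = 4.
Step 6. [x - 1 = 4] add 1: x sits inside (… - 1), so sub: x = 5.

Answer: x ∈ {5}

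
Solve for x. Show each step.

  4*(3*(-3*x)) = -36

Step 1. [4*(3*(-3*x)) = -36] 4·(inner) — divide through by 4. So div: 3*(-3*x) = -9.
Step 2. [3*(-3*x) = -9] leading coefficient 3: divide by 3, so div: -3*x = -3.
Step 3. [-3*x = -3] LHS = -3·(…); ÷-3 both sides, so div: x = 1.

Answer: x ∈ {1}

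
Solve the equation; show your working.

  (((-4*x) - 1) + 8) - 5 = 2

Step 1. [(((-4*x) - 1) + 8) - 5 = 2] add 5: x sits inside (… - 5), so sub: ((-4*x) - 1) + 8 = 7.
Step 2. [((-4*x) - 1) + 8 = 7] subtract 8: x sits inside (… + 8), so sub: (-4*x) - 1 = -1.
Step 3. [(-4*x) - 1 = -1] the outer -1 inverts by adding 1. So sub: -4*x = 0.
Step 4. [-4*x = 0] -4 out front; divide by -4, so div: x = 0.

Answer: x ∈ {0}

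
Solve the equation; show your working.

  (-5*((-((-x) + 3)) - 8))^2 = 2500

Step 1. [(-5*((-((-x) + 3)) - 8))^2 = 2500] LHS squared, RHS 2500 ≥ 0: apply √ (±), so sqrt: -5*((-((-x) + 3)) - 8) = 50 or -50.
Step 2. [-5*((-((-x) + 3)) - 8) = 50 or -50] divide by the outer -5. So div: (-((-x) + 3)) - 8 = -10 or 10.
Step 3. [(-((-x) + 3)) - 8 = -10 or 10] add 8: x sits inside (… - 8), so sub: -((-x) + 3) = -2 or 18.
Step 4. [-((-x) + 3) = -2 or 18] leading − — multiply by −1, so neg: (-x) + 3 = 2 or -18.
Step 5. [(-x) + 3 = 2 or -18] 3 comes off first (subtract 3), so sub: -x = -1 or -21.
Step 6. [-x = -1 or -21] LHS negated; negate both sides. So neg: x = 1 or 21.

Answer: x ∈ {1, 21}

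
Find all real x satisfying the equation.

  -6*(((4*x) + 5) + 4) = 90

Step 1. [-6*(((4*x) + 5) + 4) = 90] -6 out front; divide by -6, so div: ((4*x) + 5) + 4 = -15.
Step 2. [((4*x) + 5) + 4 = -15] the outer +4 inverts by subtracting 4. So sub: (4*x) + 5 = -19.
Step 3. [(4*x) + 5 = -19] subtract 5: x sits inside (… + 5) ⇒ sub: 4*x = -24.
Step 4. [4*x = -24] 4 out front; divide by 4. So div: x = -6.

Answer: x ∈ {-6}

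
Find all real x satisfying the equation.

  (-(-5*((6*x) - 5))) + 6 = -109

Step 1. [(-(-5*((6*x) - 5))) + 6 = -109] +6 is outermost — subtract 6 both sides, so sub: -(-5*((6*x) - 5)) = -115.
Step 2. [-(-5*((6*x) - 5)) = -115] LHS negated; negate both sides. So neg: -5*((6*x) - 5) = 115.
Step 3. [-5*((6*x) - 5) = 115] divide by the outer -5 ⇒ div: (6*x) - 5 = -23.
Step 4. [(6*x) - 5 = -23] -5 is outermost — add 5 both sides ⇒ sub: 6*x = -18.
Step 5. [6*x = -18] LHS = 6·(…); ÷6 both sides. So div: x = -3.

Answer: x ∈ {-3}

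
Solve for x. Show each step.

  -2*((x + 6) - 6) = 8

Step 1. [-2*((x + 6) - 6) = 8] -2 out front; divide by -2. So div: (x + 6) - 6 = -4.
Step 2. [(x + 6) - 6 = -4] 6 comes off first (add 6), so sub: x + 6 = 2.
Step 3. [x + 6 = 2] +6 is outermost — subtract 6 both sides, so sub: x = -4.

Answer: x ∈ {-4}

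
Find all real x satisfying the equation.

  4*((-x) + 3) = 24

Step 1. [4*((-x) + 3) = 24] divide by the outer 4, so div: (-x) + 3 = 6.
Step 2. [(-x) + 3 = 6] subtract 3: x sits inside (… + 3) ⇒ sub: -x = 3.
Step 3. [-x = 3] flip signs both sides. So neg: x = -3.

Answer: x ∈ {-3}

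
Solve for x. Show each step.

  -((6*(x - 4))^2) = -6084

Step 1. [-((6*(x - 4))^2) = -6084] leading − — multiply by −1 ⇒ neg: (6*(x - 4))^2 = 6084.
Step 2. [(6*(x - 4))^2 = 6084] 6084 ≥ 0, LHS is (·)² — take ±√ ⇒ sqrt: 6*(x - 4) = 78 or -78.
Step 3. [6*(x - 4) = 78 or -78] leading coefficient 6: divide by 6, so div: x - 4 = 13 or -13.
Step 4. [x - 4 = 13 or -13] 4 comes off first (add 4) ⇒ sub: x = 17 or -9.

Answer: x ∈ {-9, 17}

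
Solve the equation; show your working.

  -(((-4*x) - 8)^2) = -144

Step 1. [-(((-4*x) - 8)^2) = -144] flip signs both sides. So neg: ((-4*x) - 8)^2 = 144.
Step 2. [((-4*x) - 8)^2 = 144] √ both sides: 144 ≥ 0 gives two branches, so sqrt: (-4*x) - 8 = 12 or -12.
Step 3. [(-4*x) - 8 = 12 or -12] common factor -4 (LHS and 12 or -12) — divide through. So factor: x + 2 = -3 or 3.
Step 4. [x + 2 = -3 or 3] subtract 2: x sits inside (… + 2) ⇒ sub: x = -5 or 1.

Answer: x ∈ {-5, 1}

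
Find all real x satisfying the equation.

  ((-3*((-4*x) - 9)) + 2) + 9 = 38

Step 1. [((-3*((-4*x) - 9)) + 2) + 9 = 38] +9 is outermost — subtract 9 both sides ⇒ sub: (-3*((-4*x) - 9)) + 2 = 29.
Step 2. [(-3*((-4*x) - 9)) + 2 = 29] +2 is outermost — subtract 2 both sides ⇒ sub: -3*((-4*x) - 9) = 27.
Step 3. [-3*((-4*x) - 9) = 27] LHS = -3·(…); ÷-3 both sides, so div: (-4*x) - 9 = -9.
Step 4. [(-4*x) - 9 = -9] 9 comes off first (add 9) ⇒ sub: -4*x = 0.
Step 5. [-4*x = 0] -4 out front; divide by -4, so div: x = 0.

Answer: x ∈ {0}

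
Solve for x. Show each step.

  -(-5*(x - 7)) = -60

Step 1. [-(-5*(x - 7)) = -60] flip signs both sides. So neg: -5*(x - 7) = 60.
Step 2. [-5*(x - 7) = 60] -5 out front; divide by -5. So div: x - 7 = -12.
Step 3. [x - 7 = -12] the outer -7 inverts by adding 7 ⇒ sub: x = -5.

Answer: x ∈ {-5}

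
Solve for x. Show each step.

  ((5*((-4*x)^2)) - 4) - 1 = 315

Step 1. [((5*((-4*x)^2)) - 4) - 1 = 315] peel the -1: add 1 from each side, so sub: (5*((-4*x)^2)) - 4 = 316.
Step 2. [(5*((-4*x)^2)) - 4 = 316] -4 is outermost — add 4 both sides. So sub: 5*((-4*x)^2) = 320.
Step 3. [5*((-4*x)^2) = 320] LHS = 5·(…); ÷5 both sides. So div: (-4*x)^2 = 64.
Step 4. [(-4*x)^2 = 64] LHS squared, RHS 64 ≥ 0: apply √ (±), so sqrt: -4*x = 8 or -8.
Step 5. [-4*x = 8 or -8] -4·(inner) — divide through by -4, so div: x = -2 or 2.

Answer: x ∈ {-2, 2}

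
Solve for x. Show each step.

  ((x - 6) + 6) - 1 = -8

Step 1. [((x - 6) + 6) - 1 = -8] -1 is outermost — add 1 both sides, so sub: (x - 6) + 6 = -7.
Step 2. [(x - 6) + 6 = -7] +6 is outermost — subtract 6 both sides ⇒ sub: x - 6 = -13.
Step 3. [x - 6 = -13] peel the -6: add 6 from each side ⇒ sub: x = -7.

Answer: x ∈ {-7}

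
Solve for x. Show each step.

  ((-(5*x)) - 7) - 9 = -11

Step 1. [((-(5*x)) - 7) - 9 = -11] -9 is outermost — add 9 both sides, so sub: (-(5*x)) - 7 = -2.
Step 2. [(-(5*x)) - 7 = -2] 7 comes off first (add 7) ⇒ sub: -(5*x) = 5.
Step 3. [-(5*x) = 5] LHS negated; negate both sides. So neg: 5*x = -5.
Step 4. [5*x = -5] 5 out front; divide by 5 ⇒ div: x = -1.

Answer: x ∈ {-1}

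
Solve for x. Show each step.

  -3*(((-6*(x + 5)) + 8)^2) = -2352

Step 1. [-3*(((-6*(x + 5)) + 8)^2) = -2352] -3·(inner) — divide through by -3 ⇒ div: ((-6*(x + 5)) + 8)^2 = 784.
Step 2. [((-6*(x + 5)) + 8)^2 = 784] √ both sides: 784 ≥ 0 gives two branches ⇒ sqrt: (-6*(x + 5)) + 8 = 28 or -28.
Step 3. [(-6*(x + 5)) + 8 = 28 or -28] the outer +8 inverts by subtracting 8, so sub: -6*(x + 5) = 20 or -36.
Step 4. [-6*(x + 5) = 20 or -36] divide by the outer -6. So div: x + 5 = -10/3 or 6.
Step 5. [x + 5 = -10/3 or 6] +5 is outermost — subtract 5 both sides, so sub: x = -25/3 or 1.

Answer: x ∈ {-25/3, 1}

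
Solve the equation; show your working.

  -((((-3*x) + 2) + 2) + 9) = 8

Step 1. [-((((-3*x) + 2) + 2) + 9) = 8] flip signs both sides ⇒ neg: (((-3*x) + 2) + 2) + 9 = -8.
Step 2. [(((-3*x) + 2) + 2) + 9 = -8] the outer +9 inverts by subtracting 9 ⇒ sub: ((-3*x) + 2) + 2 = -17.
Step 3. [((-3*x) + 2) + 2 = -17] 2 comes off first (subtract 2), so sub: (-3*x) + 2 = -19.
Step 4. [(-3*x) + 2 = -19] peel the +2: subtract 2 from each side, so sub: -3*x = -21.
Step 5. [-3*x = -21] LHS = -3·(…); ÷-3 both sides. So div: x = 7.

Answer: x ∈ {7}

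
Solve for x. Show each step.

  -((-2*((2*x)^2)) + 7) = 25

Step 1. [-((-2*((2*x)^2)) + 7) = 25] leading − — multiply by −1 ⇒ neg: (-2*((2*x)^2)) + 7 = -25.
Step 2. [(-2*((2*x)^2)) + 7 = -25] +7 is outermost — subtract 7 both sides. So sub: -2*((2*x)^2) = -32.
Step 3. [-2*((2*x)^2) = -32] LHS = -2·(…); ÷-2 both sides ⇒ div: (2*x)^2 = 16.
Step 4. [(2*x)^2 = 16] √ both sides: 16 ≥ 0 gives two branches, so sqrt: 2*x = 4 or -4.
Step 5. [2*x = 4 or -4] 2 out front; divide by 2, so div: x = 2 or -2.

Answer: x ∈ {-2, 2}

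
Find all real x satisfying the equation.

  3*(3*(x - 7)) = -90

Step 1. [3*(3*(x - 7)) = -90] divide by the outer 3 ⇒ div: 3*(x - 7) = -30.
Step 2. [3*(x - 7) = -30] leading coefficient 3: divide by 3. So div: x - 7 = -10.
Step 3. [x - 7 = -10] peel the -7: add 7 from each side ⇒ sub: x = -3.

Answer: x ∈ {-3}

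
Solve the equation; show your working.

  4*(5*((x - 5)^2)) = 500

Step 1. [4*(5*((x - 5)^2)) = 500] 4 out front; divide by 4. So div: 5*((x - 5)^2) = 125.
Step 2. [5*((x - 5)^2) = 125] leading coefficient 5: divide by 5. So div: (x - 5)^2 = 25.
Step 3. [(x - 5)^2 = 25] 25 ≥ 0, LHS is (·)² — take ±√ ⇒ sqrt: x - 5 = 5 or -5.
Step 4. [x - 5 = 5 or -5] the outer -5 inverts by adding 5, so sub: x = 10 or 0.

Answer: x ∈ {0, 10}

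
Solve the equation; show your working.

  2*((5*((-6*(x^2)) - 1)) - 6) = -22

Step 1. [2*((5*((-6*(x^2)) - 1)) - 6) = -22] 2·(inner) — divide through by 2 ⇒ div: (5*((-6*(x^2)) - 1)) - 6 = -11.
Step 2. [(5*((-6*(x^2)) - 1)) - 6 = -11] 6 comes off first (add 6), so sub: 5*((-6*(x^2)) - 1) = -5.
Step 3. [5*((-6*(x^2)) - 1) = -5] LHS = 5·(…); ÷5 both sides, so div: (-6*(x^2)) - 1 = -1.
Step 4. [(-6*(x^2)) - 1 = -1] -1 is outermost — add 1 both sides. So sub: -6*(x^2) = 0.
Step 5. [-6*(x^2) = 0] leading coefficient -6: divide by -6 ⇒ div: x^2 = 0.
Step 6. [x^2 = 0] LHS squared, RHS 0 ≥ 0: apply √ (±) ⇒ sqrt: x = 0.

Answer: x ∈ {0}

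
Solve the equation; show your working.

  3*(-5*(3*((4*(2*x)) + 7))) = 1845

Step 1. [3*(-5*(3*((4*(2*x)) + 7))) = 1845] LHS = 3·(…); ÷3 both sides. So div: -5*(3*((4*(2*x)) + 7)) = 615.
Step 2. [-5*(3*((4*(2*x)) + 7)) = 615] -5 out front; divide by -5. So div: 3*((4*(2*x)) + 7) = -123.
Step 3. [3*((4*(2*x)) + 7) = -123] divide by the outer 3. So div: (4*(2*x)) + 7 = -41.
Step 4. [(4*(2*x)) + 7 = -41] peel the +7: subtract 7 from each side. So sub: 4*(2*x) = -48.
Step 5. [4*(2*x) = -48] divide by the outer 4 ⇒ div: 2*x = -12.
Step 6. [2*x = -12] leading coefficient 2: divide by 2, so div: x = -6.

Answer: x ∈ {-6}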